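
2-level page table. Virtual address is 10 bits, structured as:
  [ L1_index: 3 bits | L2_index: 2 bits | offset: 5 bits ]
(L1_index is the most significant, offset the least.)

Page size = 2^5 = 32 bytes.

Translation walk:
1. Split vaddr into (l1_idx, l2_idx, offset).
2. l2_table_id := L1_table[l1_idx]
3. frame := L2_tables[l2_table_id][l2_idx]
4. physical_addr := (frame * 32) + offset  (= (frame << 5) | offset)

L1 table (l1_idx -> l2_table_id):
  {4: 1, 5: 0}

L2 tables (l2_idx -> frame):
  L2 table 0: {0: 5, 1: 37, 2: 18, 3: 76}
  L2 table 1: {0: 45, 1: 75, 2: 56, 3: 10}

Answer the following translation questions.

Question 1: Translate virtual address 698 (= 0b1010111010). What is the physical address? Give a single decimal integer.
vaddr = 698 = 0b1010111010
Split: l1_idx=5, l2_idx=1, offset=26
L1[5] = 0
L2[0][1] = 37
paddr = 37 * 32 + 26 = 1210

Answer: 1210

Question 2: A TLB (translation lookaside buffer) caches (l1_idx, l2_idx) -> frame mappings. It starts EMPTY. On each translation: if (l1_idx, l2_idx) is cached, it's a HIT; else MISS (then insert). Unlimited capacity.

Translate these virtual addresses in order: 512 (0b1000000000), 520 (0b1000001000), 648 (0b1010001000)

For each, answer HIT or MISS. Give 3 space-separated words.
vaddr=512: (4,0) not in TLB -> MISS, insert
vaddr=520: (4,0) in TLB -> HIT
vaddr=648: (5,0) not in TLB -> MISS, insert

Answer: MISS HIT MISS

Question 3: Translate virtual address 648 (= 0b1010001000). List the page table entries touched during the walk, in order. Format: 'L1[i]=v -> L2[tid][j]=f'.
vaddr = 648 = 0b1010001000
Split: l1_idx=5, l2_idx=0, offset=8

Answer: L1[5]=0 -> L2[0][0]=5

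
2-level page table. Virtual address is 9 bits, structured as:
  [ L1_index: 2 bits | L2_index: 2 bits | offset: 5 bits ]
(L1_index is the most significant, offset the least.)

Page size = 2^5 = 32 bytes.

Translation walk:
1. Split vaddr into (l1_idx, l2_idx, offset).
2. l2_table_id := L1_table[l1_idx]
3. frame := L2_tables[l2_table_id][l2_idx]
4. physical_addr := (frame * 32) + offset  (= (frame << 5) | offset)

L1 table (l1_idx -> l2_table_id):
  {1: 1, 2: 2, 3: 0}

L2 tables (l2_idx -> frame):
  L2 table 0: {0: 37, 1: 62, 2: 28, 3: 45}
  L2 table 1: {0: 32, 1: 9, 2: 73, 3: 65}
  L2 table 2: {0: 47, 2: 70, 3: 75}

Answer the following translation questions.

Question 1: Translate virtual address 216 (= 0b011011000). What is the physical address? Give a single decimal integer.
Answer: 2360

Derivation:
vaddr = 216 = 0b011011000
Split: l1_idx=1, l2_idx=2, offset=24
L1[1] = 1
L2[1][2] = 73
paddr = 73 * 32 + 24 = 2360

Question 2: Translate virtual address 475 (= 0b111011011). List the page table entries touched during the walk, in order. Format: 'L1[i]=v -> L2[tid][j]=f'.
vaddr = 475 = 0b111011011
Split: l1_idx=3, l2_idx=2, offset=27

Answer: L1[3]=0 -> L2[0][2]=28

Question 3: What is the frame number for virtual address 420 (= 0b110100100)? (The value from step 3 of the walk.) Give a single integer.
vaddr = 420: l1_idx=3, l2_idx=1
L1[3] = 0; L2[0][1] = 62

Answer: 62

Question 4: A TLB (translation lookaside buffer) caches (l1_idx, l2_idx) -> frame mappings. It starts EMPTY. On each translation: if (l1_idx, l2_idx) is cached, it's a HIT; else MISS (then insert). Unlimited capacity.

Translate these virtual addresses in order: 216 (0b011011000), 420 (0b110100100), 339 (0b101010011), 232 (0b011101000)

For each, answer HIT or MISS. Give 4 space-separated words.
vaddr=216: (1,2) not in TLB -> MISS, insert
vaddr=420: (3,1) not in TLB -> MISS, insert
vaddr=339: (2,2) not in TLB -> MISS, insert
vaddr=232: (1,3) not in TLB -> MISS, insert

Answer: MISS MISS MISS MISS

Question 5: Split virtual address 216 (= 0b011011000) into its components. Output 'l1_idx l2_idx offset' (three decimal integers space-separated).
vaddr = 216 = 0b011011000
  top 2 bits -> l1_idx = 1
  next 2 bits -> l2_idx = 2
  bottom 5 bits -> offset = 24

Answer: 1 2 24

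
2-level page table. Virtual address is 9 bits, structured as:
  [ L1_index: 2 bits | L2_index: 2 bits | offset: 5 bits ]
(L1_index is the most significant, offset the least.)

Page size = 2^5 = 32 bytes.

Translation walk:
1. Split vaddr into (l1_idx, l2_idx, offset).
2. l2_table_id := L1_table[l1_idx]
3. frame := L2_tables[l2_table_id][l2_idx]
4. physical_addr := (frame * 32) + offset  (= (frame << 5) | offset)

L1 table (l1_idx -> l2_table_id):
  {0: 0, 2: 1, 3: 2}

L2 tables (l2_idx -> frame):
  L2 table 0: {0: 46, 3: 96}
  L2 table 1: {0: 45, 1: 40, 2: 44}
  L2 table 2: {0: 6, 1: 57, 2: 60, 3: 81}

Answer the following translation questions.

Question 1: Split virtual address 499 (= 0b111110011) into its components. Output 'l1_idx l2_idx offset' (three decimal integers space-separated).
vaddr = 499 = 0b111110011
  top 2 bits -> l1_idx = 3
  next 2 bits -> l2_idx = 3
  bottom 5 bits -> offset = 19

Answer: 3 3 19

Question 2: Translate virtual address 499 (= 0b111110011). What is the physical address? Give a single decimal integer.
vaddr = 499 = 0b111110011
Split: l1_idx=3, l2_idx=3, offset=19
L1[3] = 2
L2[2][3] = 81
paddr = 81 * 32 + 19 = 2611

Answer: 2611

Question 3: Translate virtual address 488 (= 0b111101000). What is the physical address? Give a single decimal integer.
Answer: 2600

Derivation:
vaddr = 488 = 0b111101000
Split: l1_idx=3, l2_idx=3, offset=8
L1[3] = 2
L2[2][3] = 81
paddr = 81 * 32 + 8 = 2600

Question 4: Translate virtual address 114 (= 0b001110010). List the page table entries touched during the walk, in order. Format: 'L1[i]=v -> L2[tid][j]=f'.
Answer: L1[0]=0 -> L2[0][3]=96

Derivation:
vaddr = 114 = 0b001110010
Split: l1_idx=0, l2_idx=3, offset=18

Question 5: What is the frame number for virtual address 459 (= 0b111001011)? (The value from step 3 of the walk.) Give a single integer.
vaddr = 459: l1_idx=3, l2_idx=2
L1[3] = 2; L2[2][2] = 60

Answer: 60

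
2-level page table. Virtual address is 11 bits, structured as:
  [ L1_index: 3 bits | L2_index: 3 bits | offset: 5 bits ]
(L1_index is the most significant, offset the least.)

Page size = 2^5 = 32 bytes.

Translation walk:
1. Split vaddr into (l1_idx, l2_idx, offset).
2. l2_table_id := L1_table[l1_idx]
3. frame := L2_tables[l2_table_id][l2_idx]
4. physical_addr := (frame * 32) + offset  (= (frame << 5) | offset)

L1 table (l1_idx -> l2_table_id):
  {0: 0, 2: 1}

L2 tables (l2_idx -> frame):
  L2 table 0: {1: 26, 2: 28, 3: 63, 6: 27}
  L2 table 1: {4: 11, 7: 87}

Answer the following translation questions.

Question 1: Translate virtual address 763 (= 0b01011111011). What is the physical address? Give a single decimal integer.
Answer: 2811

Derivation:
vaddr = 763 = 0b01011111011
Split: l1_idx=2, l2_idx=7, offset=27
L1[2] = 1
L2[1][7] = 87
paddr = 87 * 32 + 27 = 2811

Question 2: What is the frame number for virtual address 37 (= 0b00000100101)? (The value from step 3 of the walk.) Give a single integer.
Answer: 26

Derivation:
vaddr = 37: l1_idx=0, l2_idx=1
L1[0] = 0; L2[0][1] = 26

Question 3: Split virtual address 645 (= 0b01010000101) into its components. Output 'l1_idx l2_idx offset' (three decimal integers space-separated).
vaddr = 645 = 0b01010000101
  top 3 bits -> l1_idx = 2
  next 3 bits -> l2_idx = 4
  bottom 5 bits -> offset = 5

Answer: 2 4 5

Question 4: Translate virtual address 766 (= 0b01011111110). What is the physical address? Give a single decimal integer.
vaddr = 766 = 0b01011111110
Split: l1_idx=2, l2_idx=7, offset=30
L1[2] = 1
L2[1][7] = 87
paddr = 87 * 32 + 30 = 2814

Answer: 2814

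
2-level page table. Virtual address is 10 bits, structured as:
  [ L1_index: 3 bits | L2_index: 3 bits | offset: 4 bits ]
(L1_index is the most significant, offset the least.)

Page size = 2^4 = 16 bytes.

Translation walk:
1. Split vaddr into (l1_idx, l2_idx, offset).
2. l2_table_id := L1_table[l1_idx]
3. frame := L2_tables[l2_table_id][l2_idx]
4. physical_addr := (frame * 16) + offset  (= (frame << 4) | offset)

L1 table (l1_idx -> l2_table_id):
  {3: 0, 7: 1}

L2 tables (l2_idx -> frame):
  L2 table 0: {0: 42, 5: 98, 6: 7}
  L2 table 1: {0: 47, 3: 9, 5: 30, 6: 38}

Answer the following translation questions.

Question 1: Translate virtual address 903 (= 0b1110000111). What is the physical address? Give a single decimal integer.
Answer: 759

Derivation:
vaddr = 903 = 0b1110000111
Split: l1_idx=7, l2_idx=0, offset=7
L1[7] = 1
L2[1][0] = 47
paddr = 47 * 16 + 7 = 759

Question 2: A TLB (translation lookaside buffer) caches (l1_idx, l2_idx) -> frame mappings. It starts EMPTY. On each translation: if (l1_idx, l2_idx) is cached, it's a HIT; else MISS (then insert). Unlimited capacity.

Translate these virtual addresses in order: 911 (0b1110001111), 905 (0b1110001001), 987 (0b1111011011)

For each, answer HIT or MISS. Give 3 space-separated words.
vaddr=911: (7,0) not in TLB -> MISS, insert
vaddr=905: (7,0) in TLB -> HIT
vaddr=987: (7,5) not in TLB -> MISS, insert

Answer: MISS HIT MISS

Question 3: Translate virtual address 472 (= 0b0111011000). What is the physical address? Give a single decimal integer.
vaddr = 472 = 0b0111011000
Split: l1_idx=3, l2_idx=5, offset=8
L1[3] = 0
L2[0][5] = 98
paddr = 98 * 16 + 8 = 1576

Answer: 1576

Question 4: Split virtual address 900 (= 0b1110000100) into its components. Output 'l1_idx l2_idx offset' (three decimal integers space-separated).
Answer: 7 0 4

Derivation:
vaddr = 900 = 0b1110000100
  top 3 bits -> l1_idx = 7
  next 3 bits -> l2_idx = 0
  bottom 4 bits -> offset = 4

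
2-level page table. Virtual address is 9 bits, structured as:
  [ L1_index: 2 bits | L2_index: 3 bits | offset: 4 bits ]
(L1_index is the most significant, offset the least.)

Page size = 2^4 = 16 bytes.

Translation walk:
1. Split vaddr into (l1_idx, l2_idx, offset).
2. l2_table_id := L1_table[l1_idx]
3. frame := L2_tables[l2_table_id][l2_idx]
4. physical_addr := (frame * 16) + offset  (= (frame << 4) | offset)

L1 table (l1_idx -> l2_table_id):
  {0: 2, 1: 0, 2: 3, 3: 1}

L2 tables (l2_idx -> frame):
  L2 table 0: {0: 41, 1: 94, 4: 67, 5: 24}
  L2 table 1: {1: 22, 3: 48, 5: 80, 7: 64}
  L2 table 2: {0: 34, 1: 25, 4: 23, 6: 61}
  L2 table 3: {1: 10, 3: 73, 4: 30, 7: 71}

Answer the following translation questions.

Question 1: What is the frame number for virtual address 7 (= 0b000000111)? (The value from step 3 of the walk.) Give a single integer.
Answer: 34

Derivation:
vaddr = 7: l1_idx=0, l2_idx=0
L1[0] = 2; L2[2][0] = 34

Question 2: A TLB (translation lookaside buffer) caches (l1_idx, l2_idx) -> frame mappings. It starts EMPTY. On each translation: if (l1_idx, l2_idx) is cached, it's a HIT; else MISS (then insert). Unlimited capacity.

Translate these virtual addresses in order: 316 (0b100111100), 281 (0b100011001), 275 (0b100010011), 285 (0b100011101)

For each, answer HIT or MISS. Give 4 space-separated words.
vaddr=316: (2,3) not in TLB -> MISS, insert
vaddr=281: (2,1) not in TLB -> MISS, insert
vaddr=275: (2,1) in TLB -> HIT
vaddr=285: (2,1) in TLB -> HIT

Answer: MISS MISS HIT HIT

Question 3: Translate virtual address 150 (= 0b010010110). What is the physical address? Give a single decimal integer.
Answer: 1510

Derivation:
vaddr = 150 = 0b010010110
Split: l1_idx=1, l2_idx=1, offset=6
L1[1] = 0
L2[0][1] = 94
paddr = 94 * 16 + 6 = 1510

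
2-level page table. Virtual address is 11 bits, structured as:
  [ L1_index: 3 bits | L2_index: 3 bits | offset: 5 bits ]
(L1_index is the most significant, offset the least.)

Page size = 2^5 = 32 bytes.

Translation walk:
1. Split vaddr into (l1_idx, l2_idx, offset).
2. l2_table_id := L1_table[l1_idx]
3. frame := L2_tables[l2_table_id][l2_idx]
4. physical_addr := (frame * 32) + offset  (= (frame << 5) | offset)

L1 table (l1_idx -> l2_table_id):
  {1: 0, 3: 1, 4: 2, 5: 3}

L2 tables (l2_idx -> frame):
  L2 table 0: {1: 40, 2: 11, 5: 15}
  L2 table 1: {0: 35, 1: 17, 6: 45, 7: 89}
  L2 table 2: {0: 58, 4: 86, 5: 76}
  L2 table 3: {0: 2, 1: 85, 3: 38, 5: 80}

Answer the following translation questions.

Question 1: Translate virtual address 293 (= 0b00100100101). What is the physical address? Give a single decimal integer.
Answer: 1285

Derivation:
vaddr = 293 = 0b00100100101
Split: l1_idx=1, l2_idx=1, offset=5
L1[1] = 0
L2[0][1] = 40
paddr = 40 * 32 + 5 = 1285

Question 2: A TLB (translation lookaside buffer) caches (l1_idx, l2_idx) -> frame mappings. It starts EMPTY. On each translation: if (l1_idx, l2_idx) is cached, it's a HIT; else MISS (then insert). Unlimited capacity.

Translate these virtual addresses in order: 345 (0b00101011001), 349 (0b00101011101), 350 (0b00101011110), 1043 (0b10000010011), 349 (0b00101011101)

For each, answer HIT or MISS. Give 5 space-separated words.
Answer: MISS HIT HIT MISS HIT

Derivation:
vaddr=345: (1,2) not in TLB -> MISS, insert
vaddr=349: (1,2) in TLB -> HIT
vaddr=350: (1,2) in TLB -> HIT
vaddr=1043: (4,0) not in TLB -> MISS, insert
vaddr=349: (1,2) in TLB -> HIT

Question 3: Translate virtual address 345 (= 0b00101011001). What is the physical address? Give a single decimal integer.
vaddr = 345 = 0b00101011001
Split: l1_idx=1, l2_idx=2, offset=25
L1[1] = 0
L2[0][2] = 11
paddr = 11 * 32 + 25 = 377

Answer: 377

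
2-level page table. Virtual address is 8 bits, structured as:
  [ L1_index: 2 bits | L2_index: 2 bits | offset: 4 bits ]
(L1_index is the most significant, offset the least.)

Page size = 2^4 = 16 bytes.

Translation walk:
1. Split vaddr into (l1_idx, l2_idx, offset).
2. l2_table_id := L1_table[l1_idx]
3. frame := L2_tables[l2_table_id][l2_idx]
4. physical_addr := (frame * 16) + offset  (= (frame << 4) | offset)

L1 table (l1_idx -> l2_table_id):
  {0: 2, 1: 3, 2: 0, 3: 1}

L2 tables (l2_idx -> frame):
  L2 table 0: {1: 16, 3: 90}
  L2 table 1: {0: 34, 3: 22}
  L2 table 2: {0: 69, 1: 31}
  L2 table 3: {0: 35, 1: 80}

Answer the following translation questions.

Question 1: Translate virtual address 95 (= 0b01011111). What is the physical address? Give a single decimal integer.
Answer: 1295

Derivation:
vaddr = 95 = 0b01011111
Split: l1_idx=1, l2_idx=1, offset=15
L1[1] = 3
L2[3][1] = 80
paddr = 80 * 16 + 15 = 1295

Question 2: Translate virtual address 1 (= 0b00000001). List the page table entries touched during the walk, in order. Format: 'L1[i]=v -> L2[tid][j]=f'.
vaddr = 1 = 0b00000001
Split: l1_idx=0, l2_idx=0, offset=1

Answer: L1[0]=2 -> L2[2][0]=69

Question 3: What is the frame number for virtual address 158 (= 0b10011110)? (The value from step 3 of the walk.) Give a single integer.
Answer: 16

Derivation:
vaddr = 158: l1_idx=2, l2_idx=1
L1[2] = 0; L2[0][1] = 16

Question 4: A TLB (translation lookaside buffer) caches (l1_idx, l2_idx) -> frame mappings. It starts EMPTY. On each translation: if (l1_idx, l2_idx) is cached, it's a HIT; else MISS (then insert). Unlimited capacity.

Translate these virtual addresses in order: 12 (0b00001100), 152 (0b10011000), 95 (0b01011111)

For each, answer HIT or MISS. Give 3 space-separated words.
Answer: MISS MISS MISS

Derivation:
vaddr=12: (0,0) not in TLB -> MISS, insert
vaddr=152: (2,1) not in TLB -> MISS, insert
vaddr=95: (1,1) not in TLB -> MISS, insert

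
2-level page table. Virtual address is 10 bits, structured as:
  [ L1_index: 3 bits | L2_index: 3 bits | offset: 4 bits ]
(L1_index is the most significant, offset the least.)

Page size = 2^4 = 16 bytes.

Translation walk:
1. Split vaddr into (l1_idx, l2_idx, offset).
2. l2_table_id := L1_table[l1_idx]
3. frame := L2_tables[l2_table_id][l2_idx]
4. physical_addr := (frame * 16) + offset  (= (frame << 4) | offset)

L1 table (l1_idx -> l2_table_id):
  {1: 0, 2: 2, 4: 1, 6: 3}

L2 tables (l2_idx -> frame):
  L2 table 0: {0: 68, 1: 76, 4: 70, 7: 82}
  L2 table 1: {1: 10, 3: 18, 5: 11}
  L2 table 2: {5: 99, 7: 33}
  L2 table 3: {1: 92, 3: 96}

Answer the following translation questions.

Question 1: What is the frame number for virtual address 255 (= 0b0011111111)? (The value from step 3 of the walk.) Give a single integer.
vaddr = 255: l1_idx=1, l2_idx=7
L1[1] = 0; L2[0][7] = 82

Answer: 82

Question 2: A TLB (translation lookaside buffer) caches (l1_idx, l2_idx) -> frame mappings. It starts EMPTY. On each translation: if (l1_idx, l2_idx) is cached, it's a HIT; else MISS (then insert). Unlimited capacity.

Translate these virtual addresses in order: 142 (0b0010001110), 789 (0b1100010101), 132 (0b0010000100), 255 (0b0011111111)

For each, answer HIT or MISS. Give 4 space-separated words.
vaddr=142: (1,0) not in TLB -> MISS, insert
vaddr=789: (6,1) not in TLB -> MISS, insert
vaddr=132: (1,0) in TLB -> HIT
vaddr=255: (1,7) not in TLB -> MISS, insert

Answer: MISS MISS HIT MISS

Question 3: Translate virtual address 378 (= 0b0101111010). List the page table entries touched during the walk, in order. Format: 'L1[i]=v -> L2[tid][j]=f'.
vaddr = 378 = 0b0101111010
Split: l1_idx=2, l2_idx=7, offset=10

Answer: L1[2]=2 -> L2[2][7]=33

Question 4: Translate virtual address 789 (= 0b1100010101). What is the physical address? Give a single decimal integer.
vaddr = 789 = 0b1100010101
Split: l1_idx=6, l2_idx=1, offset=5
L1[6] = 3
L2[3][1] = 92
paddr = 92 * 16 + 5 = 1477

Answer: 1477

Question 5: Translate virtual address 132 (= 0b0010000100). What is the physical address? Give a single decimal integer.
Answer: 1092

Derivation:
vaddr = 132 = 0b0010000100
Split: l1_idx=1, l2_idx=0, offset=4
L1[1] = 0
L2[0][0] = 68
paddr = 68 * 16 + 4 = 1092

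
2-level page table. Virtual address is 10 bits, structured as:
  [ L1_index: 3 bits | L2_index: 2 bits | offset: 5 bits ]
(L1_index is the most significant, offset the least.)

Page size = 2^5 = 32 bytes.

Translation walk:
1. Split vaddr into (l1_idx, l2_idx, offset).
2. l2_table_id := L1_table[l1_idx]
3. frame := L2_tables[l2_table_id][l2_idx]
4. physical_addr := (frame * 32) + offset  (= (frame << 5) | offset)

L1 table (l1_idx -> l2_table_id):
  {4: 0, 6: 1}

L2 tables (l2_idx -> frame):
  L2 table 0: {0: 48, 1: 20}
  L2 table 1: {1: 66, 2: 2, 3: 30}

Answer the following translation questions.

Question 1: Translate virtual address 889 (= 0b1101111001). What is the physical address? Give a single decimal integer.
vaddr = 889 = 0b1101111001
Split: l1_idx=6, l2_idx=3, offset=25
L1[6] = 1
L2[1][3] = 30
paddr = 30 * 32 + 25 = 985

Answer: 985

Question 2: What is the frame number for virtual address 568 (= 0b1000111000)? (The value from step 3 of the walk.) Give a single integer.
Answer: 20

Derivation:
vaddr = 568: l1_idx=4, l2_idx=1
L1[4] = 0; L2[0][1] = 20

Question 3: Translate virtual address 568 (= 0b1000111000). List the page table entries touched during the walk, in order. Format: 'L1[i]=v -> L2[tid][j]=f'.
Answer: L1[4]=0 -> L2[0][1]=20

Derivation:
vaddr = 568 = 0b1000111000
Split: l1_idx=4, l2_idx=1, offset=24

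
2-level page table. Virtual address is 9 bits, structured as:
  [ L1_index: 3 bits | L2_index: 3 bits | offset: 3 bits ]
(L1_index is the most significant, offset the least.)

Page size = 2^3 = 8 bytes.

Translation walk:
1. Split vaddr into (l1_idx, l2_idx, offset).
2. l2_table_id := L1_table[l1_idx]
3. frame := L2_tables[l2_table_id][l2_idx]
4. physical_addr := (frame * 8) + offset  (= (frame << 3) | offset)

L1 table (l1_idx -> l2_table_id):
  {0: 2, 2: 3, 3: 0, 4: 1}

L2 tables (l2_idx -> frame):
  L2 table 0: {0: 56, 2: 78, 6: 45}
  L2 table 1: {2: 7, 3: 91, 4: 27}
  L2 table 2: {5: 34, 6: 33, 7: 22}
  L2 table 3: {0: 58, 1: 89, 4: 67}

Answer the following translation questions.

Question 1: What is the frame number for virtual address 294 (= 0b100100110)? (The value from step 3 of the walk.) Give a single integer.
Answer: 27

Derivation:
vaddr = 294: l1_idx=4, l2_idx=4
L1[4] = 1; L2[1][4] = 27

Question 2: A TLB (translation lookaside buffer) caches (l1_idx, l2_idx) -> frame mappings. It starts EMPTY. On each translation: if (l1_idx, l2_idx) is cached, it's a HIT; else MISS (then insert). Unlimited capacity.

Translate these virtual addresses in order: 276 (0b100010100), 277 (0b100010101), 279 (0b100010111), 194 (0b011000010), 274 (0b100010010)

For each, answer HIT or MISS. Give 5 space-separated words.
Answer: MISS HIT HIT MISS HIT

Derivation:
vaddr=276: (4,2) not in TLB -> MISS, insert
vaddr=277: (4,2) in TLB -> HIT
vaddr=279: (4,2) in TLB -> HIT
vaddr=194: (3,0) not in TLB -> MISS, insert
vaddr=274: (4,2) in TLB -> HIT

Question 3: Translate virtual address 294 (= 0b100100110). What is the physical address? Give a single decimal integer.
vaddr = 294 = 0b100100110
Split: l1_idx=4, l2_idx=4, offset=6
L1[4] = 1
L2[1][4] = 27
paddr = 27 * 8 + 6 = 222

Answer: 222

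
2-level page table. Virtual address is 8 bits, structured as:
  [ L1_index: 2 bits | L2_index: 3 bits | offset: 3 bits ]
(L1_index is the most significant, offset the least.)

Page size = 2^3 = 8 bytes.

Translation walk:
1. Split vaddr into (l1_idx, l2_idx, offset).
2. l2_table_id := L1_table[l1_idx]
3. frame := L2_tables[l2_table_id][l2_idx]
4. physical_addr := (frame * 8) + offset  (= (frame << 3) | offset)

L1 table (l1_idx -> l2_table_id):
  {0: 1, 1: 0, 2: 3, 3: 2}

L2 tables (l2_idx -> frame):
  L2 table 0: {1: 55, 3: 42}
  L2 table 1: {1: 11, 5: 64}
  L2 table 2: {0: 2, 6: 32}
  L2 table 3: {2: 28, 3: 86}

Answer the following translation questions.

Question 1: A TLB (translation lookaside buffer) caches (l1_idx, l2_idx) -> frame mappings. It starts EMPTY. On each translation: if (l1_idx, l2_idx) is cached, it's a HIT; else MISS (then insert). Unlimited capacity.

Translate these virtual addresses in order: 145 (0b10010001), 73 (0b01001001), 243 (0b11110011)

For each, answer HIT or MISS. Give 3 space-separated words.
vaddr=145: (2,2) not in TLB -> MISS, insert
vaddr=73: (1,1) not in TLB -> MISS, insert
vaddr=243: (3,6) not in TLB -> MISS, insert

Answer: MISS MISS MISS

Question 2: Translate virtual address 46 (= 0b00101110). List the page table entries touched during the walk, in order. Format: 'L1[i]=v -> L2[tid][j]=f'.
vaddr = 46 = 0b00101110
Split: l1_idx=0, l2_idx=5, offset=6

Answer: L1[0]=1 -> L2[1][5]=64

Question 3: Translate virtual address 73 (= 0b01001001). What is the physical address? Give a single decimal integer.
Answer: 441

Derivation:
vaddr = 73 = 0b01001001
Split: l1_idx=1, l2_idx=1, offset=1
L1[1] = 0
L2[0][1] = 55
paddr = 55 * 8 + 1 = 441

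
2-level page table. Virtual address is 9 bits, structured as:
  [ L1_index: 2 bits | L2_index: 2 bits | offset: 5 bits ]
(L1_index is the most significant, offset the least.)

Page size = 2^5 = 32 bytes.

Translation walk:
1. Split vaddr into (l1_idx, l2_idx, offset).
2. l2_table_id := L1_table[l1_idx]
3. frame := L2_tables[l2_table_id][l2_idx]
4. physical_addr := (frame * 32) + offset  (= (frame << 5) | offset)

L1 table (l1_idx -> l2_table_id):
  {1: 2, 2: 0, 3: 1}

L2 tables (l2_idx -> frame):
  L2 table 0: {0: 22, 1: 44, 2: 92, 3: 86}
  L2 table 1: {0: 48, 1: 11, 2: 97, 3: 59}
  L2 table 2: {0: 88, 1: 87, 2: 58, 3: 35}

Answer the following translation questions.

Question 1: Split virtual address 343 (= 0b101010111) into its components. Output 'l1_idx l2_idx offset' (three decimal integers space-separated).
vaddr = 343 = 0b101010111
  top 2 bits -> l1_idx = 2
  next 2 bits -> l2_idx = 2
  bottom 5 bits -> offset = 23

Answer: 2 2 23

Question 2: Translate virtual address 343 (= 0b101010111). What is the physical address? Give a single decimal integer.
Answer: 2967

Derivation:
vaddr = 343 = 0b101010111
Split: l1_idx=2, l2_idx=2, offset=23
L1[2] = 0
L2[0][2] = 92
paddr = 92 * 32 + 23 = 2967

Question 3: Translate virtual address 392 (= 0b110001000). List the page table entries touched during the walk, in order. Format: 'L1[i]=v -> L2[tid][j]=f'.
Answer: L1[3]=1 -> L2[1][0]=48

Derivation:
vaddr = 392 = 0b110001000
Split: l1_idx=3, l2_idx=0, offset=8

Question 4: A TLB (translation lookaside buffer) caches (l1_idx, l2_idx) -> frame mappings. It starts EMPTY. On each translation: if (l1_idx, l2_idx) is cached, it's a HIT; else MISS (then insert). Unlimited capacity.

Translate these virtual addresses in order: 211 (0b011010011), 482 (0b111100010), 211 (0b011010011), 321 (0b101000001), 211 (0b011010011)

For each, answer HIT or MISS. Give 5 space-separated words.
vaddr=211: (1,2) not in TLB -> MISS, insert
vaddr=482: (3,3) not in TLB -> MISS, insert
vaddr=211: (1,2) in TLB -> HIT
vaddr=321: (2,2) not in TLB -> MISS, insert
vaddr=211: (1,2) in TLB -> HIT

Answer: MISS MISS HIT MISS HIT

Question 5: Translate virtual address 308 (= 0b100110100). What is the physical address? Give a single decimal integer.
vaddr = 308 = 0b100110100
Split: l1_idx=2, l2_idx=1, offset=20
L1[2] = 0
L2[0][1] = 44
paddr = 44 * 32 + 20 = 1428

Answer: 1428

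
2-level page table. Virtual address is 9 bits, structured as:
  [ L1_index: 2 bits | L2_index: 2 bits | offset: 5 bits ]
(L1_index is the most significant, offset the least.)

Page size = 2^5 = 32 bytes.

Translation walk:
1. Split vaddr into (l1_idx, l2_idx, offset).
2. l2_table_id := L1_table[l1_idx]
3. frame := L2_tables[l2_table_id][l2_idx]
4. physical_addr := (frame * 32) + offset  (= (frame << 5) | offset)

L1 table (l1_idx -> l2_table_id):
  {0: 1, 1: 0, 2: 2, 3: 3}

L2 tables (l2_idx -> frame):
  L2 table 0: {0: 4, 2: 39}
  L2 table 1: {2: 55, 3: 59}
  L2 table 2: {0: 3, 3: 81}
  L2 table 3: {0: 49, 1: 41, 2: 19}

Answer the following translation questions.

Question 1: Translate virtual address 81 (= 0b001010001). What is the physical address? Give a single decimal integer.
Answer: 1777

Derivation:
vaddr = 81 = 0b001010001
Split: l1_idx=0, l2_idx=2, offset=17
L1[0] = 1
L2[1][2] = 55
paddr = 55 * 32 + 17 = 1777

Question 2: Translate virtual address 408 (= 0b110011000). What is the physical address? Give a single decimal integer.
Answer: 1592

Derivation:
vaddr = 408 = 0b110011000
Split: l1_idx=3, l2_idx=0, offset=24
L1[3] = 3
L2[3][0] = 49
paddr = 49 * 32 + 24 = 1592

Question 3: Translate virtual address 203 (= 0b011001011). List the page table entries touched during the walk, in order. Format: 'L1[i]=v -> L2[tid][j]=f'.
vaddr = 203 = 0b011001011
Split: l1_idx=1, l2_idx=2, offset=11

Answer: L1[1]=0 -> L2[0][2]=39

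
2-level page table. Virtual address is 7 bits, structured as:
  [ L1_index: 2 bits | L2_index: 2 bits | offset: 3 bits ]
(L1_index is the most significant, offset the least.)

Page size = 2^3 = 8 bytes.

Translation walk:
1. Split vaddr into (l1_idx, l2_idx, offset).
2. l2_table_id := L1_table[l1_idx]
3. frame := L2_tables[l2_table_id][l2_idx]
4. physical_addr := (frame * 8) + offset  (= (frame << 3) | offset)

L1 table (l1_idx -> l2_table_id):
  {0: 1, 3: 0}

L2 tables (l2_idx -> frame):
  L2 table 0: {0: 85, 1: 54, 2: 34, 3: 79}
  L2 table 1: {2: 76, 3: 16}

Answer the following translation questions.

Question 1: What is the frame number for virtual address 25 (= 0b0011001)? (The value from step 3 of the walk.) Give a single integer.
vaddr = 25: l1_idx=0, l2_idx=3
L1[0] = 1; L2[1][3] = 16

Answer: 16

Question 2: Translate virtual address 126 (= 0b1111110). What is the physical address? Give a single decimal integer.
Answer: 638

Derivation:
vaddr = 126 = 0b1111110
Split: l1_idx=3, l2_idx=3, offset=6
L1[3] = 0
L2[0][3] = 79
paddr = 79 * 8 + 6 = 638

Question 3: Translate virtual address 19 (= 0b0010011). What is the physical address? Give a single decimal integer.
Answer: 611

Derivation:
vaddr = 19 = 0b0010011
Split: l1_idx=0, l2_idx=2, offset=3
L1[0] = 1
L2[1][2] = 76
paddr = 76 * 8 + 3 = 611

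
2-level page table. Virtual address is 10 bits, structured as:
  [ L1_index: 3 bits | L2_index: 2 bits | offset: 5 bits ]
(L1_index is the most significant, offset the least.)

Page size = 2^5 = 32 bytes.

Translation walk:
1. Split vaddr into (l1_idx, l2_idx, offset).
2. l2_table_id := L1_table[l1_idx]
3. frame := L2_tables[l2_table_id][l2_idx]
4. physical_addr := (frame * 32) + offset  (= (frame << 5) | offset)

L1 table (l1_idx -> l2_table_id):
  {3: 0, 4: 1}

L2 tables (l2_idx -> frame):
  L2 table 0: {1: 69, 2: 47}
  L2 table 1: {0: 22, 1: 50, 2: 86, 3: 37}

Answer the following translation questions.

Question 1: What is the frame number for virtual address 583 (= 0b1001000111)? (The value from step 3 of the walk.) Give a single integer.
Answer: 86

Derivation:
vaddr = 583: l1_idx=4, l2_idx=2
L1[4] = 1; L2[1][2] = 86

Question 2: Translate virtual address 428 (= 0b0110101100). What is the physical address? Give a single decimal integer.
Answer: 2220

Derivation:
vaddr = 428 = 0b0110101100
Split: l1_idx=3, l2_idx=1, offset=12
L1[3] = 0
L2[0][1] = 69
paddr = 69 * 32 + 12 = 2220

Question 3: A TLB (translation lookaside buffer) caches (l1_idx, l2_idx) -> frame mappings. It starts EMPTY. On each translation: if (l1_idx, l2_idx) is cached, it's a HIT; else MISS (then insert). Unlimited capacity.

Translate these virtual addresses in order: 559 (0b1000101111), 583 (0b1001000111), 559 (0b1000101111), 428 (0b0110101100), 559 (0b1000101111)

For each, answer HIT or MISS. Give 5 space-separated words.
Answer: MISS MISS HIT MISS HIT

Derivation:
vaddr=559: (4,1) not in TLB -> MISS, insert
vaddr=583: (4,2) not in TLB -> MISS, insert
vaddr=559: (4,1) in TLB -> HIT
vaddr=428: (3,1) not in TLB -> MISS, insert
vaddr=559: (4,1) in TLB -> HIT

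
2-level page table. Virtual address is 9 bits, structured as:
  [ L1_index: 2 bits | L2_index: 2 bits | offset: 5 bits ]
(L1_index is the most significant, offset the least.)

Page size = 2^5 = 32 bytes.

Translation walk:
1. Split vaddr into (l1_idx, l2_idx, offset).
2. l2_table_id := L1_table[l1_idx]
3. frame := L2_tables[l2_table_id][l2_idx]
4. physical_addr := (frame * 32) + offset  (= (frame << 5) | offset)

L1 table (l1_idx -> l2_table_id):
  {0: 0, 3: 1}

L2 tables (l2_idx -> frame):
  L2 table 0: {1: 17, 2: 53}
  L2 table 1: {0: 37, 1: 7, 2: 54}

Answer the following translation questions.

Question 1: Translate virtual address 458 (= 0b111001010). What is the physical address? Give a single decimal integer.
Answer: 1738

Derivation:
vaddr = 458 = 0b111001010
Split: l1_idx=3, l2_idx=2, offset=10
L1[3] = 1
L2[1][2] = 54
paddr = 54 * 32 + 10 = 1738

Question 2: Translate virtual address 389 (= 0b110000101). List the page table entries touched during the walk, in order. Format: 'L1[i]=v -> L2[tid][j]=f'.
vaddr = 389 = 0b110000101
Split: l1_idx=3, l2_idx=0, offset=5

Answer: L1[3]=1 -> L2[1][0]=37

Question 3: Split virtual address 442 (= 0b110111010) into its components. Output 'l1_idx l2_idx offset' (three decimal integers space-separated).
vaddr = 442 = 0b110111010
  top 2 bits -> l1_idx = 3
  next 2 bits -> l2_idx = 1
  bottom 5 bits -> offset = 26

Answer: 3 1 26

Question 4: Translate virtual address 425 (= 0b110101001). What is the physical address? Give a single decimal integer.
Answer: 233

Derivation:
vaddr = 425 = 0b110101001
Split: l1_idx=3, l2_idx=1, offset=9
L1[3] = 1
L2[1][1] = 7
paddr = 7 * 32 + 9 = 233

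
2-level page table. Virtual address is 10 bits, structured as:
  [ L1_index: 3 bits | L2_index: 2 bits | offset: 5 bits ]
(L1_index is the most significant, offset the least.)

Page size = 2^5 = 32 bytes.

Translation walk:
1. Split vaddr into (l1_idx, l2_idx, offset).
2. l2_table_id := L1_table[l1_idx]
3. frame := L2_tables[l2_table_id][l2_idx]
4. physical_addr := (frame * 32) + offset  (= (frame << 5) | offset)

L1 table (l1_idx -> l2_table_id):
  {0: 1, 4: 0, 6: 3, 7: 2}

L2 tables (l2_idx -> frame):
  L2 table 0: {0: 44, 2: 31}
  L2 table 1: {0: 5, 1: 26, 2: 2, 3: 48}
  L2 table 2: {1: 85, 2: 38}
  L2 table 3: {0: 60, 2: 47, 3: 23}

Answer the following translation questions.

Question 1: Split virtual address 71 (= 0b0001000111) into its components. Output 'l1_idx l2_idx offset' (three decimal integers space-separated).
Answer: 0 2 7

Derivation:
vaddr = 71 = 0b0001000111
  top 3 bits -> l1_idx = 0
  next 2 bits -> l2_idx = 2
  bottom 5 bits -> offset = 7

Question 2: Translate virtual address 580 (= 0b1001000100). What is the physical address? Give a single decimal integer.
vaddr = 580 = 0b1001000100
Split: l1_idx=4, l2_idx=2, offset=4
L1[4] = 0
L2[0][2] = 31
paddr = 31 * 32 + 4 = 996

Answer: 996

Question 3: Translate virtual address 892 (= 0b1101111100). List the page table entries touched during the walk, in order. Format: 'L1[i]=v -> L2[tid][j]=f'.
Answer: L1[6]=3 -> L2[3][3]=23

Derivation:
vaddr = 892 = 0b1101111100
Split: l1_idx=6, l2_idx=3, offset=28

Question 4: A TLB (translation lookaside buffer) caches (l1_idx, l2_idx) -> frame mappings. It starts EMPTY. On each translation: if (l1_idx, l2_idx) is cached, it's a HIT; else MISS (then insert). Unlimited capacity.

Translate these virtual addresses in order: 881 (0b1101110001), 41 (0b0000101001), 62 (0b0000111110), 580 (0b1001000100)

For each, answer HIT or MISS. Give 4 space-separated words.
Answer: MISS MISS HIT MISS

Derivation:
vaddr=881: (6,3) not in TLB -> MISS, insert
vaddr=41: (0,1) not in TLB -> MISS, insert
vaddr=62: (0,1) in TLB -> HIT
vaddr=580: (4,2) not in TLB -> MISS, insert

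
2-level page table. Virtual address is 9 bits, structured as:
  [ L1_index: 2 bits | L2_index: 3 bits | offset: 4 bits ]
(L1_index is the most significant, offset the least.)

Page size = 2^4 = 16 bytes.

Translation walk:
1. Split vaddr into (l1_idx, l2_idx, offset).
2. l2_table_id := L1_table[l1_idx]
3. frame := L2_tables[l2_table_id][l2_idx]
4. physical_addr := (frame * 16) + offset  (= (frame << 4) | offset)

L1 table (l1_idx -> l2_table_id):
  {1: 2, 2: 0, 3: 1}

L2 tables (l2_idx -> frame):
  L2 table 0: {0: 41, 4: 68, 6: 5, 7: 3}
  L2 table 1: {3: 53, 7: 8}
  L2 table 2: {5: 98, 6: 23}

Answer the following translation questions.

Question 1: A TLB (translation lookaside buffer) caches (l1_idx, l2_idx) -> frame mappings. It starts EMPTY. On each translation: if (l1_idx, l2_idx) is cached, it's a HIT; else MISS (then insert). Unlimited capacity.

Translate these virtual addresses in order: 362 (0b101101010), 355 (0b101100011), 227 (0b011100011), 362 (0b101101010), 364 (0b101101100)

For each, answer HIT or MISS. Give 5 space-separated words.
Answer: MISS HIT MISS HIT HIT

Derivation:
vaddr=362: (2,6) not in TLB -> MISS, insert
vaddr=355: (2,6) in TLB -> HIT
vaddr=227: (1,6) not in TLB -> MISS, insert
vaddr=362: (2,6) in TLB -> HIT
vaddr=364: (2,6) in TLB -> HIT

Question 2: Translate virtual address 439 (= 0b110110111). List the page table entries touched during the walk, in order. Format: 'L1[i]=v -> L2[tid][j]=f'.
vaddr = 439 = 0b110110111
Split: l1_idx=3, l2_idx=3, offset=7

Answer: L1[3]=1 -> L2[1][3]=53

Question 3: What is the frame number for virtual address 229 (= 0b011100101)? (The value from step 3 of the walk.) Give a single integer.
vaddr = 229: l1_idx=1, l2_idx=6
L1[1] = 2; L2[2][6] = 23

Answer: 23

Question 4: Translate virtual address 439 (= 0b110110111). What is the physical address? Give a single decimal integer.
Answer: 855

Derivation:
vaddr = 439 = 0b110110111
Split: l1_idx=3, l2_idx=3, offset=7
L1[3] = 1
L2[1][3] = 53
paddr = 53 * 16 + 7 = 855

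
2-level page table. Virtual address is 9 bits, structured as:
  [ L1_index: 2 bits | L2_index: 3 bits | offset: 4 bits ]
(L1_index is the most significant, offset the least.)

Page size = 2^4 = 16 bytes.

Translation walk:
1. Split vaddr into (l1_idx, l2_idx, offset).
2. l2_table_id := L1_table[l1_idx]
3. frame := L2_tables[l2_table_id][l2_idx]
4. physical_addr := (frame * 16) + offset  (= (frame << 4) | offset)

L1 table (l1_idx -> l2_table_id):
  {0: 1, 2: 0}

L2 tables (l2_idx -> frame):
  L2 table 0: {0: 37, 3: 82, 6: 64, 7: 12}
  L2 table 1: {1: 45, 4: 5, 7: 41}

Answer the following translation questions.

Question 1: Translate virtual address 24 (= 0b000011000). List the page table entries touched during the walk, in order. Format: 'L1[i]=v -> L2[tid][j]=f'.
vaddr = 24 = 0b000011000
Split: l1_idx=0, l2_idx=1, offset=8

Answer: L1[0]=1 -> L2[1][1]=45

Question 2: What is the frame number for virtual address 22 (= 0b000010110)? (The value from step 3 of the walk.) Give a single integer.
vaddr = 22: l1_idx=0, l2_idx=1
L1[0] = 1; L2[1][1] = 45

Answer: 45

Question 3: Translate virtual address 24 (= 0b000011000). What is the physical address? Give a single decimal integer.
Answer: 728

Derivation:
vaddr = 24 = 0b000011000
Split: l1_idx=0, l2_idx=1, offset=8
L1[0] = 1
L2[1][1] = 45
paddr = 45 * 16 + 8 = 728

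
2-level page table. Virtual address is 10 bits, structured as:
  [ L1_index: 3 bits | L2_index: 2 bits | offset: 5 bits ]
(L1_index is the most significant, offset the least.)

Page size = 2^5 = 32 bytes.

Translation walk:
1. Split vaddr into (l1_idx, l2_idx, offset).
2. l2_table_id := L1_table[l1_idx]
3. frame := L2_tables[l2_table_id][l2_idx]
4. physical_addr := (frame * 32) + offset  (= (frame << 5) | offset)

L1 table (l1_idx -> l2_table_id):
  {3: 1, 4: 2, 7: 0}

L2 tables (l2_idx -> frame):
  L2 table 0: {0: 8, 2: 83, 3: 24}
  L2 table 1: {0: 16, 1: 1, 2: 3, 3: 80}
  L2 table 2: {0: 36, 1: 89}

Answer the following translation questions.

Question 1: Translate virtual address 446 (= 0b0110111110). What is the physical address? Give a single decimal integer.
Answer: 62

Derivation:
vaddr = 446 = 0b0110111110
Split: l1_idx=3, l2_idx=1, offset=30
L1[3] = 1
L2[1][1] = 1
paddr = 1 * 32 + 30 = 62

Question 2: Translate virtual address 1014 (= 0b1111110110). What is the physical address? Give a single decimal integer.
vaddr = 1014 = 0b1111110110
Split: l1_idx=7, l2_idx=3, offset=22
L1[7] = 0
L2[0][3] = 24
paddr = 24 * 32 + 22 = 790

Answer: 790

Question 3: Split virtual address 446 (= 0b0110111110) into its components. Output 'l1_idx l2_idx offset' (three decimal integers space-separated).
Answer: 3 1 30

Derivation:
vaddr = 446 = 0b0110111110
  top 3 bits -> l1_idx = 3
  next 2 bits -> l2_idx = 1
  bottom 5 bits -> offset = 30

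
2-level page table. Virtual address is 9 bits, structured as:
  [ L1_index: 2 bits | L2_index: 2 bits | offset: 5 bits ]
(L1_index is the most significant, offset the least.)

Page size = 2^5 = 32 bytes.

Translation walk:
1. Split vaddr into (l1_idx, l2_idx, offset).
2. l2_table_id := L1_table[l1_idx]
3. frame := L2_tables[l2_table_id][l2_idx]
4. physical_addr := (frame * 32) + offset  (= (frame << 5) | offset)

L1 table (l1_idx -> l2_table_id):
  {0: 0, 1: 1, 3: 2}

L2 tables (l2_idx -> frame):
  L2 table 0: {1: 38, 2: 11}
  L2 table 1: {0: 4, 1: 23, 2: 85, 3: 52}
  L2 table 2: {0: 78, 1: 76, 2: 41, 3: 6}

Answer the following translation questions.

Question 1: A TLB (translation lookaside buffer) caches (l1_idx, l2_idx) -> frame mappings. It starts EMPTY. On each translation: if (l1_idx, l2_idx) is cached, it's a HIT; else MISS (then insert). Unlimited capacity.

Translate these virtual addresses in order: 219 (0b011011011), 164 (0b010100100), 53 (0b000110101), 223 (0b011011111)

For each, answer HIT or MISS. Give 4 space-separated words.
Answer: MISS MISS MISS HIT

Derivation:
vaddr=219: (1,2) not in TLB -> MISS, insert
vaddr=164: (1,1) not in TLB -> MISS, insert
vaddr=53: (0,1) not in TLB -> MISS, insert
vaddr=223: (1,2) in TLB -> HIT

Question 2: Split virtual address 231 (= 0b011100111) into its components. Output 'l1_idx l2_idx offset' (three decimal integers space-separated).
vaddr = 231 = 0b011100111
  top 2 bits -> l1_idx = 1
  next 2 bits -> l2_idx = 3
  bottom 5 bits -> offset = 7

Answer: 1 3 7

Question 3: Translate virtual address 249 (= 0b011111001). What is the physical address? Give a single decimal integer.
vaddr = 249 = 0b011111001
Split: l1_idx=1, l2_idx=3, offset=25
L1[1] = 1
L2[1][3] = 52
paddr = 52 * 32 + 25 = 1689

Answer: 1689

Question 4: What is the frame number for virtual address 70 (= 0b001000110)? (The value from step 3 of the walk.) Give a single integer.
vaddr = 70: l1_idx=0, l2_idx=2
L1[0] = 0; L2[0][2] = 11

Answer: 11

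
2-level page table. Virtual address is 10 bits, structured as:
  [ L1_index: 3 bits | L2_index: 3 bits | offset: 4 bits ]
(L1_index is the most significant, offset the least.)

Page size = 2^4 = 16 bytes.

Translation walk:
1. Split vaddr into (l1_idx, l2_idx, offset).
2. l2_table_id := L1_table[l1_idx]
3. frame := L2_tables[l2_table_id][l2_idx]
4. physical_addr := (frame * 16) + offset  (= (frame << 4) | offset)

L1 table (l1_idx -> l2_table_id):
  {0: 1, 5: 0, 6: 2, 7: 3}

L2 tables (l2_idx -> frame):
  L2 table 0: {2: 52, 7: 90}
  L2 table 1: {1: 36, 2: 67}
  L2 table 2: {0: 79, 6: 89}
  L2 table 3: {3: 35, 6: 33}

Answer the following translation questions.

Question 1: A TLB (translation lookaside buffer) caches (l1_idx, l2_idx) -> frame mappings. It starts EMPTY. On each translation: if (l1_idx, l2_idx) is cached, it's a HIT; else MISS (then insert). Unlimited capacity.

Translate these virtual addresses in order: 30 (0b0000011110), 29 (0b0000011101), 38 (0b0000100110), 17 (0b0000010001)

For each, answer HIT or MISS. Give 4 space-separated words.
vaddr=30: (0,1) not in TLB -> MISS, insert
vaddr=29: (0,1) in TLB -> HIT
vaddr=38: (0,2) not in TLB -> MISS, insert
vaddr=17: (0,1) in TLB -> HIT

Answer: MISS HIT MISS HIT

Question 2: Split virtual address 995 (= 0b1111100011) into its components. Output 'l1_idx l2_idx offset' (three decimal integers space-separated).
Answer: 7 6 3

Derivation:
vaddr = 995 = 0b1111100011
  top 3 bits -> l1_idx = 7
  next 3 bits -> l2_idx = 6
  bottom 4 bits -> offset = 3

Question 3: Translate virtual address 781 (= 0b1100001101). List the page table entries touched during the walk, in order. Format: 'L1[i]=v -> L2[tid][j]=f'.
vaddr = 781 = 0b1100001101
Split: l1_idx=6, l2_idx=0, offset=13

Answer: L1[6]=2 -> L2[2][0]=79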